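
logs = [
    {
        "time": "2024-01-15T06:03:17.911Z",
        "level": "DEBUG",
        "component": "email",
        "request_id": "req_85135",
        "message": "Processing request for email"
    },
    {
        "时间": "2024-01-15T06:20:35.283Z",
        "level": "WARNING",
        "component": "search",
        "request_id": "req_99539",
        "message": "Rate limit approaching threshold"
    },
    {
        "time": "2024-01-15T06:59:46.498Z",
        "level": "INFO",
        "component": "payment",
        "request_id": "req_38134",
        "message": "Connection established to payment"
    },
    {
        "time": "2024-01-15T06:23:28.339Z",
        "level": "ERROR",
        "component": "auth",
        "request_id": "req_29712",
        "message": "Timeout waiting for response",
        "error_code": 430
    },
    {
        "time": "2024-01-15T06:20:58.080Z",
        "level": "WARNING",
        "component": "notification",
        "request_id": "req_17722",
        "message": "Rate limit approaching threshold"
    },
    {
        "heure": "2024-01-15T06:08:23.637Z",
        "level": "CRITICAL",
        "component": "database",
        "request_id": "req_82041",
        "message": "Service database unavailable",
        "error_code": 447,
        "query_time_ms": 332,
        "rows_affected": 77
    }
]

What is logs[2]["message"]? "Connection established to payment"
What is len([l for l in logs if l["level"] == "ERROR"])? 1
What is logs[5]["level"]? "CRITICAL"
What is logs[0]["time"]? "2024-01-15T06:03:17.911Z"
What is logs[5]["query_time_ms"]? 332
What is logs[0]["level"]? "DEBUG"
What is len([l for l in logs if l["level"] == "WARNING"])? 2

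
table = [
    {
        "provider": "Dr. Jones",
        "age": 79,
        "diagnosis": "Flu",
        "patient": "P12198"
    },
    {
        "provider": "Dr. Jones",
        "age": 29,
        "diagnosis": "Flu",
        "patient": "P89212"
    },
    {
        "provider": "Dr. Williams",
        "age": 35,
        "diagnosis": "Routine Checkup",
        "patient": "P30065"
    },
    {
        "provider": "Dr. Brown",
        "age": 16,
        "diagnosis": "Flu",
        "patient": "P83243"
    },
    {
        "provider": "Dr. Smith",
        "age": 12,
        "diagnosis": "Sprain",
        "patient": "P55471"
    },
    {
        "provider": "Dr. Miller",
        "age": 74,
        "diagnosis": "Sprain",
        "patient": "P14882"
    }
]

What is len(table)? 6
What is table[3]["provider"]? "Dr. Brown"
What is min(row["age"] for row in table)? 12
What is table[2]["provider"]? "Dr. Williams"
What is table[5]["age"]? 74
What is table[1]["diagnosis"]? "Flu"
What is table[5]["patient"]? "P14882"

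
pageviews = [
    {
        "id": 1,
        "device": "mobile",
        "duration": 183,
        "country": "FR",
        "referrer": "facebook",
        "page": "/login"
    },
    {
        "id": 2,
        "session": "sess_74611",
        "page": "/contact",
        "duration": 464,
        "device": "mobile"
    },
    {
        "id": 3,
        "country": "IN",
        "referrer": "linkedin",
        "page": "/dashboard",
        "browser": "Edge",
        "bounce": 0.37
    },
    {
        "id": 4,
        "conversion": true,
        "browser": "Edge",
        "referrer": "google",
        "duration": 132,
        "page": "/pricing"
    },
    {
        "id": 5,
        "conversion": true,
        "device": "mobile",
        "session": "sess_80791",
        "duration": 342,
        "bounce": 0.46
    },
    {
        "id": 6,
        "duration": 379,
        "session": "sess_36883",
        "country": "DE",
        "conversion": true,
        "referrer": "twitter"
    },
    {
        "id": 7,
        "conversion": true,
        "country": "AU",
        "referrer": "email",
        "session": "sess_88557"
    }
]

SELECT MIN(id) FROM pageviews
1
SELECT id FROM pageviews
[1, 2, 3, 4, 5, 6, 7]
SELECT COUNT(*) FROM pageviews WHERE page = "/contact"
1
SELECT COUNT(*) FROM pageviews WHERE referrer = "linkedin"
1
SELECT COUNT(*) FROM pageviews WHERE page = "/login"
1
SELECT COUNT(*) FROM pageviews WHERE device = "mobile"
3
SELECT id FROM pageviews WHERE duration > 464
[]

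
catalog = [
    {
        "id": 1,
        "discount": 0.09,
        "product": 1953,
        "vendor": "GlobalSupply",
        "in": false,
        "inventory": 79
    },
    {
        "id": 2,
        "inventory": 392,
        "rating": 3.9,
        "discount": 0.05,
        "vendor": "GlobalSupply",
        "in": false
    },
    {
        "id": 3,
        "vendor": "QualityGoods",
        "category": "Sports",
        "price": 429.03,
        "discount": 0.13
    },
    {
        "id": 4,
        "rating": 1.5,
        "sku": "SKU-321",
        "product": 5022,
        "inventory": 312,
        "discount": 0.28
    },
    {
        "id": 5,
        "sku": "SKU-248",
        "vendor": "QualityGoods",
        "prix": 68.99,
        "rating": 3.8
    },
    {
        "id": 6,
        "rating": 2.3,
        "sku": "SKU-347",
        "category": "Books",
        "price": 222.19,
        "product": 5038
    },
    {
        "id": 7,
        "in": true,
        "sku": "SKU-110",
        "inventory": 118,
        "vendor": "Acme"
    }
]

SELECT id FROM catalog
[1, 2, 3, 4, 5, 6, 7]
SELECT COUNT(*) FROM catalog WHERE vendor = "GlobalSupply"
2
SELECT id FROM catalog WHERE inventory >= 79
[1, 2, 4, 7]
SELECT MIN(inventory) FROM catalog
79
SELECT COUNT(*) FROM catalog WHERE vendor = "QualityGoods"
2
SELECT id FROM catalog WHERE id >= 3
[3, 4, 5, 6, 7]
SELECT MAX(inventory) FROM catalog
392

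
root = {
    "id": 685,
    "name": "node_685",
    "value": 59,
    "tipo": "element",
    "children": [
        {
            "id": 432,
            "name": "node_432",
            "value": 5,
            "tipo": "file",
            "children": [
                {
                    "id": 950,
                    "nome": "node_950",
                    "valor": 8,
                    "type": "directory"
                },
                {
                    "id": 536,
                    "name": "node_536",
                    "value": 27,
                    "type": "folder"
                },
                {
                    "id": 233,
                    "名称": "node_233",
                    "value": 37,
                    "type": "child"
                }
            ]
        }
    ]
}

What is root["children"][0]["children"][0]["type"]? "directory"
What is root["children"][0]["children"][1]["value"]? 27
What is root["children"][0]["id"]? 432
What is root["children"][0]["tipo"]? "file"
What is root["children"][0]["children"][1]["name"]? "node_536"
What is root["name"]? "node_685"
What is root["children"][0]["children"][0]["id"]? 950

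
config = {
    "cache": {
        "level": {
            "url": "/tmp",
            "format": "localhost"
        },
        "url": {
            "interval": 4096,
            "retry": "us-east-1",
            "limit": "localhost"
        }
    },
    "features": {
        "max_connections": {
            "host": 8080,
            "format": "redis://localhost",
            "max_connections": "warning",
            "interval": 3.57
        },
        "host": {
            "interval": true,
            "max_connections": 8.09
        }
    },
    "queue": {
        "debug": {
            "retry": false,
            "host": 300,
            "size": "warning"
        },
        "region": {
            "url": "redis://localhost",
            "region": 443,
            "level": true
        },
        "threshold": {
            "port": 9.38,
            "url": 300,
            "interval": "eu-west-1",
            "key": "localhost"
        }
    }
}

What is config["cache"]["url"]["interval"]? 4096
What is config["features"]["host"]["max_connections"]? 8.09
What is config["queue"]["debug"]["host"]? 300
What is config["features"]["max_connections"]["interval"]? 3.57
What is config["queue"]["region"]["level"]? True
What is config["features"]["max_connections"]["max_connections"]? "warning"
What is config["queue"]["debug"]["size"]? "warning"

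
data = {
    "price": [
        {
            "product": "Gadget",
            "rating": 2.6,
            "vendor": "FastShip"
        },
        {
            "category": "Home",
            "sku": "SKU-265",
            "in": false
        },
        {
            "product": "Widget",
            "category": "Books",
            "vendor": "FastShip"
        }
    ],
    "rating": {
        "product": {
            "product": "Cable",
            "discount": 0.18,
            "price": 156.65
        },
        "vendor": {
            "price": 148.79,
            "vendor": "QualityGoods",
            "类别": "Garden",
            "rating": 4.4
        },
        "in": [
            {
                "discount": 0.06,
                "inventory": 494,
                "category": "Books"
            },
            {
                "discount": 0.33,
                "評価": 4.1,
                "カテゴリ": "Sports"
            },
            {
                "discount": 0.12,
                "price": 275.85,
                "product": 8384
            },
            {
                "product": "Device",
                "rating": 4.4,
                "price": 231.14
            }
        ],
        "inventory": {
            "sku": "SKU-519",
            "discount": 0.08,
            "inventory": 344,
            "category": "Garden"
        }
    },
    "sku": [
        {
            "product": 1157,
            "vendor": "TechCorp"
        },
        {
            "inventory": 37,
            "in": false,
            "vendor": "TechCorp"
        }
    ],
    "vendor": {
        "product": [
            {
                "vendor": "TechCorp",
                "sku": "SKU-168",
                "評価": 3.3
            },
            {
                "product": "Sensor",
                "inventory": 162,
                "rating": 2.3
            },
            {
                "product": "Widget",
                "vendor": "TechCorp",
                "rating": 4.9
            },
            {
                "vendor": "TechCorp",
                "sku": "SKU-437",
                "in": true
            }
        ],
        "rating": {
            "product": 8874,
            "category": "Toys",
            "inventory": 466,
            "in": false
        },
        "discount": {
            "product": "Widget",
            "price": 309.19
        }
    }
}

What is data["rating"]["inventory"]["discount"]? 0.08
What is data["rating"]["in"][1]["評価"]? 4.1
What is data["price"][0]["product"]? "Gadget"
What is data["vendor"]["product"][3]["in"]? True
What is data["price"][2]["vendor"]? "FastShip"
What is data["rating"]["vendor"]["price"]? 148.79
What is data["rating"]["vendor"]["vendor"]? "QualityGoods"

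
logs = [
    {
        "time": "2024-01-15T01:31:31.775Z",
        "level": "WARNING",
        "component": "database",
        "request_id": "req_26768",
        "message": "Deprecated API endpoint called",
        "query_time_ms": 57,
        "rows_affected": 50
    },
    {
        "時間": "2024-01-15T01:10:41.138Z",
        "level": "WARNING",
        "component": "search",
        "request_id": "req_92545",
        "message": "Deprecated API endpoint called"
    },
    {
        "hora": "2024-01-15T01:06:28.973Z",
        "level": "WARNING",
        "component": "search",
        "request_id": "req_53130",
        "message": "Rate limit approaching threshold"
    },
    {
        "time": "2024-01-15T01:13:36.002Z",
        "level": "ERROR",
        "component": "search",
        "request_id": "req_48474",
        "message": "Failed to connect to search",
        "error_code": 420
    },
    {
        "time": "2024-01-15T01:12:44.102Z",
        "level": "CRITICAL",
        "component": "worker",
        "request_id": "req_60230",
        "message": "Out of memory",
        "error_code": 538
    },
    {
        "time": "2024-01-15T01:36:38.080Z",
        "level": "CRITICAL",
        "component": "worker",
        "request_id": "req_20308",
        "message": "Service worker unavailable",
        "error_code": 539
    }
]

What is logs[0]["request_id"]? "req_26768"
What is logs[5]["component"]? "worker"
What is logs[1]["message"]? "Deprecated API endpoint called"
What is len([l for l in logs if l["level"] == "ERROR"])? 1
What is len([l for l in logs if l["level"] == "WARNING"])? 3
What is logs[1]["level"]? "WARNING"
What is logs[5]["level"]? "CRITICAL"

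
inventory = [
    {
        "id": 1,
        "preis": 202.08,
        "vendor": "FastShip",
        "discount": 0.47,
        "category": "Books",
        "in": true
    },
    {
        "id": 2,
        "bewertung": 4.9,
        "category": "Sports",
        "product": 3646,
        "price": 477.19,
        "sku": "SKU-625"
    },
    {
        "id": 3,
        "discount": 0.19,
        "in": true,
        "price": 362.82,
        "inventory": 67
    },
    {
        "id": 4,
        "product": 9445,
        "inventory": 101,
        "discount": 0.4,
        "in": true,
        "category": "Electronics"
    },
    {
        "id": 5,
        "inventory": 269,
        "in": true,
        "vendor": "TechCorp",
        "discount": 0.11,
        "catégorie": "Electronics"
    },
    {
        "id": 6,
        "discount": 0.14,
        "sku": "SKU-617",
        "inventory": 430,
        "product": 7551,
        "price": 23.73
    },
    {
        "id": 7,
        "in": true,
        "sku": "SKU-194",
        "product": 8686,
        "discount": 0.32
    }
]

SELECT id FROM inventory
[1, 2, 3, 4, 5, 6, 7]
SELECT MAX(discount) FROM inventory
0.47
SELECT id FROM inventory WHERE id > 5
[6, 7]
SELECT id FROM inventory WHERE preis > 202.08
[]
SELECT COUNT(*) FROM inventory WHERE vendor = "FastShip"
1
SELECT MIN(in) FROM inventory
True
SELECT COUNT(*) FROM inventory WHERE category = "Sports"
1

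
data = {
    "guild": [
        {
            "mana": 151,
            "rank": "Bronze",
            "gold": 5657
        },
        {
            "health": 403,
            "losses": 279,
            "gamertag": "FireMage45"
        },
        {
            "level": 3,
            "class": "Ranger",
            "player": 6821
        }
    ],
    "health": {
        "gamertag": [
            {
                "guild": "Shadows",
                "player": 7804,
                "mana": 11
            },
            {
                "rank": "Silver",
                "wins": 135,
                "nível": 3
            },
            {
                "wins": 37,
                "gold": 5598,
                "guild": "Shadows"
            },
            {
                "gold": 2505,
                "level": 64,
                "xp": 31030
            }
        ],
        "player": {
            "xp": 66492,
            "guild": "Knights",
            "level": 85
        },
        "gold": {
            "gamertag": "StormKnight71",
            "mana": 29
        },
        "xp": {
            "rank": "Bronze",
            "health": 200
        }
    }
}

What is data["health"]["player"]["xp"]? 66492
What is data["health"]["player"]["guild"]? "Knights"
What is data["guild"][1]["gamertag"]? "FireMage45"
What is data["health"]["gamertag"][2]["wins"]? 37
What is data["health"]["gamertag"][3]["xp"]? 31030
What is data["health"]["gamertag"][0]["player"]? 7804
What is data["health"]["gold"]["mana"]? 29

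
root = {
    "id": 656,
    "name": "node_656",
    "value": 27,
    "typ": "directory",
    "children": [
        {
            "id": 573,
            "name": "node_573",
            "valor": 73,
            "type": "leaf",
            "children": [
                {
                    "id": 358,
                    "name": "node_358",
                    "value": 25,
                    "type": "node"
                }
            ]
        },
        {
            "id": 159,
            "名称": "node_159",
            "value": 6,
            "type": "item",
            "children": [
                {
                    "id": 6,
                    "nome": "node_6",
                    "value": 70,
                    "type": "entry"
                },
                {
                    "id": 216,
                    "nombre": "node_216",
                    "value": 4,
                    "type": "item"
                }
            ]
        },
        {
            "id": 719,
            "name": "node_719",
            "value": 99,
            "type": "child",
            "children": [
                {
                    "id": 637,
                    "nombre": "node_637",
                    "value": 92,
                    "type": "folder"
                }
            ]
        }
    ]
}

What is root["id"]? 656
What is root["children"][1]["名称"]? "node_159"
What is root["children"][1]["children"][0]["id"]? 6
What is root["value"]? 27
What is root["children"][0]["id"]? 573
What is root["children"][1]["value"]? 6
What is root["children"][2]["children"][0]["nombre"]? "node_637"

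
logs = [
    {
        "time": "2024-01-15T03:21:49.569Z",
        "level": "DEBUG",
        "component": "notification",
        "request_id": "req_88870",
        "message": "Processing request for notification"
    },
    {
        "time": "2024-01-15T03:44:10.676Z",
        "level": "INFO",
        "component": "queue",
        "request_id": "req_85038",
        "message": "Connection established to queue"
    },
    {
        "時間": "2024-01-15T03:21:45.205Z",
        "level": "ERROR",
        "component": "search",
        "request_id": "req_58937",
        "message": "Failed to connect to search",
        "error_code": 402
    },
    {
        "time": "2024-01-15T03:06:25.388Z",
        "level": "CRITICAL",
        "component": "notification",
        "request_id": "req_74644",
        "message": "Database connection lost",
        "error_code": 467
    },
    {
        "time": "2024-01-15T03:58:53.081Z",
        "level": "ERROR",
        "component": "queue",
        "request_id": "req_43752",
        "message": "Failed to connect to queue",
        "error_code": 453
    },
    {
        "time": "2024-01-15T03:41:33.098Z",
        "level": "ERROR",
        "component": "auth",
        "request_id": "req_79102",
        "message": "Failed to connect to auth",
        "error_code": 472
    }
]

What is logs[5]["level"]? "ERROR"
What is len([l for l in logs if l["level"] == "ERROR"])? 3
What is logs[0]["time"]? "2024-01-15T03:21:49.569Z"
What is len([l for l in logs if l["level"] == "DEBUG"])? 1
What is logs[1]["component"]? "queue"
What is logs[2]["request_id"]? "req_58937"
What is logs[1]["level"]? "INFO"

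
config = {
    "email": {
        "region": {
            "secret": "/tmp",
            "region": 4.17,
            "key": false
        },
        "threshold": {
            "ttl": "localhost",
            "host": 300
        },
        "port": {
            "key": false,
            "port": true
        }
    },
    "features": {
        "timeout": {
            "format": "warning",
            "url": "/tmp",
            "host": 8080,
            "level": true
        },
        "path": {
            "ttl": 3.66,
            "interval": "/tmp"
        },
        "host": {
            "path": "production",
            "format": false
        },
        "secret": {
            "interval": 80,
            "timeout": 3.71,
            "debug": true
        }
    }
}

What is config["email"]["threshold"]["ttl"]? "localhost"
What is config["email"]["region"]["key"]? False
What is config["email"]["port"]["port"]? True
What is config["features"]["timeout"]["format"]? "warning"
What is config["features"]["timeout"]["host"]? 8080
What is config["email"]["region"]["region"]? 4.17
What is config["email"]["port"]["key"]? False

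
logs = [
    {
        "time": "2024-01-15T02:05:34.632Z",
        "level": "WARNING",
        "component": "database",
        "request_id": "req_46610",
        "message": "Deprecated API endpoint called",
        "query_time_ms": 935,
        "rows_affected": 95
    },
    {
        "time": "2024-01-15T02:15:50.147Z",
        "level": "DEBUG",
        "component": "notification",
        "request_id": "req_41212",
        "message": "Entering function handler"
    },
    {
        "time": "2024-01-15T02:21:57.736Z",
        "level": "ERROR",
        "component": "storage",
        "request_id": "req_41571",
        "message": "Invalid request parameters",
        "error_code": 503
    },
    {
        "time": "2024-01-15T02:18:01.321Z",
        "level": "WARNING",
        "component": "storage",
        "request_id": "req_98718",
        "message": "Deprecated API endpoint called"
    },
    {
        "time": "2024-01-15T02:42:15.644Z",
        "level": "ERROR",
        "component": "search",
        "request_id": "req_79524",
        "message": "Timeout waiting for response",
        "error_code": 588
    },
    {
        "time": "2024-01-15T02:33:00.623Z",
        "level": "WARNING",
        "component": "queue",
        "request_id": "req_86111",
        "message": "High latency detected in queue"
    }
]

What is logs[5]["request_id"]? "req_86111"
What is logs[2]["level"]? "ERROR"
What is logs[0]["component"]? "database"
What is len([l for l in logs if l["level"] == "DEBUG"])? 1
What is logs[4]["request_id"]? "req_79524"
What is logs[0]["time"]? "2024-01-15T02:05:34.632Z"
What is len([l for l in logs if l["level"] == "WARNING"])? 3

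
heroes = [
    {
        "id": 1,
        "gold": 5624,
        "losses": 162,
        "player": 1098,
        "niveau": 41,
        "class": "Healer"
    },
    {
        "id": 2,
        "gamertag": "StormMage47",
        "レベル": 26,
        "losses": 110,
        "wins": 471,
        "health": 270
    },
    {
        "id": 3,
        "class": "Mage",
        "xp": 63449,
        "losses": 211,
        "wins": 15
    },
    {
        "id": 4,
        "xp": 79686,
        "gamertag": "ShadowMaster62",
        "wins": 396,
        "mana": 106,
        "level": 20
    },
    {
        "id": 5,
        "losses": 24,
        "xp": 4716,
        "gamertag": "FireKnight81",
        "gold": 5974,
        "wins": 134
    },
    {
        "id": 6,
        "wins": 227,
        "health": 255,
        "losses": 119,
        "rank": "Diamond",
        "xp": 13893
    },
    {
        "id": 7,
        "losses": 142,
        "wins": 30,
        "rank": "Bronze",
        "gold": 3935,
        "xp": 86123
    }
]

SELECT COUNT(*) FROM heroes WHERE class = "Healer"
1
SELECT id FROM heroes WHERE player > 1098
[]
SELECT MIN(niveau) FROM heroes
41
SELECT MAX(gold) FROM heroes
5974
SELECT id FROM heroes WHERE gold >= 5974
[5]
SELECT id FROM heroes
[1, 2, 3, 4, 5, 6, 7]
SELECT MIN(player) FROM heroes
1098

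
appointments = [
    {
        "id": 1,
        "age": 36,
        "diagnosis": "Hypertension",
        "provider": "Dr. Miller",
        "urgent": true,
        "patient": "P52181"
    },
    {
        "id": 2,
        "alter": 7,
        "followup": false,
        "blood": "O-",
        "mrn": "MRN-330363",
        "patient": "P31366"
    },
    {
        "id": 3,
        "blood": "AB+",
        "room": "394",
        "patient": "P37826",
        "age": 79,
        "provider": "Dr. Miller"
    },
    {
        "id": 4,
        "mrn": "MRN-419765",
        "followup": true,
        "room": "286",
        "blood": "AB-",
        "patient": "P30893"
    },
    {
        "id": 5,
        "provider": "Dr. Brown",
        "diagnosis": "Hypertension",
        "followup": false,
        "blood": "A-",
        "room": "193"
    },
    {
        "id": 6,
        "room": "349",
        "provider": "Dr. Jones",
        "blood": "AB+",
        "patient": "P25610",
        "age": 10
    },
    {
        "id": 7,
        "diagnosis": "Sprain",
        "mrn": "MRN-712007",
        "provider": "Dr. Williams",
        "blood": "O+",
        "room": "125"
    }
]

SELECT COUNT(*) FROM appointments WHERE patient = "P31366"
1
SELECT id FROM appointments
[1, 2, 3, 4, 5, 6, 7]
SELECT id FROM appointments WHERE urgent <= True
[1]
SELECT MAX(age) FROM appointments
79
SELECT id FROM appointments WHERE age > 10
[1, 3]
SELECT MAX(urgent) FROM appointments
True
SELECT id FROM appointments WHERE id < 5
[1, 2, 3, 4]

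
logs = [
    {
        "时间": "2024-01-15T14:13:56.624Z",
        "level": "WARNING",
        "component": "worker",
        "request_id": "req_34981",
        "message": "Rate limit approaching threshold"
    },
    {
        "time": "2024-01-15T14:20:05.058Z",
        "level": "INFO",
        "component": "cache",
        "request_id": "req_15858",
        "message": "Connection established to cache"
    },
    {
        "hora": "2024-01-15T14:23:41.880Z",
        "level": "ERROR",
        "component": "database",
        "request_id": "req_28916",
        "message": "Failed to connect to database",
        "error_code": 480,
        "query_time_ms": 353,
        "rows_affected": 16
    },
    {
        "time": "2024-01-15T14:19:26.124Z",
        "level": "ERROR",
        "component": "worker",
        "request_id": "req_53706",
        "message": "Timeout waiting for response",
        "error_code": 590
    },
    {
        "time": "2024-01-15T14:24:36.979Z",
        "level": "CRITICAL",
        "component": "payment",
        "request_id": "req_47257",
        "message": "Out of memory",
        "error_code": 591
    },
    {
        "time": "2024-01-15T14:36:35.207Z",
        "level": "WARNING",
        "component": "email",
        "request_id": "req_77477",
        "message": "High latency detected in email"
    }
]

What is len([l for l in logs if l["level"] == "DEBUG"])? 0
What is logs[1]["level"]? "INFO"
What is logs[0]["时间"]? "2024-01-15T14:13:56.624Z"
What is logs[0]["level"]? "WARNING"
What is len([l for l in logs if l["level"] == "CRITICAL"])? 1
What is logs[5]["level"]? "WARNING"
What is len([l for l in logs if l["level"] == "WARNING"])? 2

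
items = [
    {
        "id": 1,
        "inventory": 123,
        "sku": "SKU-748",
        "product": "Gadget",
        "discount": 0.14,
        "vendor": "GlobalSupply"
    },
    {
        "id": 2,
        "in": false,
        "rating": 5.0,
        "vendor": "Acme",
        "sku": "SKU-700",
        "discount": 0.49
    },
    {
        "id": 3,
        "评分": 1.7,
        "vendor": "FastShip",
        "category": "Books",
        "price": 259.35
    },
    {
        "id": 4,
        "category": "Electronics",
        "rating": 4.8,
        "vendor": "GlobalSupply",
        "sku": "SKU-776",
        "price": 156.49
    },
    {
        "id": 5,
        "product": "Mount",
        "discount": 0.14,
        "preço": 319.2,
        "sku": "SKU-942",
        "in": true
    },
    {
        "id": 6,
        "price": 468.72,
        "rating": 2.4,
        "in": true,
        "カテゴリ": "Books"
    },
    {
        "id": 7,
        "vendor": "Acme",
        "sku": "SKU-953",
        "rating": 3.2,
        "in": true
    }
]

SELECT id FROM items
[1, 2, 3, 4, 5, 6, 7]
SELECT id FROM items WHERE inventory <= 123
[1]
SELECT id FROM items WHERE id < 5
[1, 2, 3, 4]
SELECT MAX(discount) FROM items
0.49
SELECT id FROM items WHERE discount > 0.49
[]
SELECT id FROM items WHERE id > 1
[2, 3, 4, 5, 6, 7]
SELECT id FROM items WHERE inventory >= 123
[1]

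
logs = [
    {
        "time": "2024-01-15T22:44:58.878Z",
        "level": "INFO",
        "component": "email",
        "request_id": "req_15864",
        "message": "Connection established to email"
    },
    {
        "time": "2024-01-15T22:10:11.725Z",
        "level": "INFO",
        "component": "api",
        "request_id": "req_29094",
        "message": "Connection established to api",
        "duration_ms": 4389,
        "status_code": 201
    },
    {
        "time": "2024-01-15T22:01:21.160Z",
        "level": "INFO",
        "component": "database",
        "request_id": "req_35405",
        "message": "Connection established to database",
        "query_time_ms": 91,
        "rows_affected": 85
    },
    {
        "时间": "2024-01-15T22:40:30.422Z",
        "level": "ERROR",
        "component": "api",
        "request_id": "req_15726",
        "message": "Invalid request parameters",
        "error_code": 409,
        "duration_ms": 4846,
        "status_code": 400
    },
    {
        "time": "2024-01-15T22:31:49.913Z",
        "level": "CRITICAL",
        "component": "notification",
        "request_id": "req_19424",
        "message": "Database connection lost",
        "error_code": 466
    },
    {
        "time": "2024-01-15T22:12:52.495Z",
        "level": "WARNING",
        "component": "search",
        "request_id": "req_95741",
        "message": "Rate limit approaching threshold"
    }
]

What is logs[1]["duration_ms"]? 4389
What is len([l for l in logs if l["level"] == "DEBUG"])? 0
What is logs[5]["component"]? "search"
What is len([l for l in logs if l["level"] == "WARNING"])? 1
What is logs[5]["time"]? "2024-01-15T22:12:52.495Z"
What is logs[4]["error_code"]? 466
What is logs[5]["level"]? "WARNING"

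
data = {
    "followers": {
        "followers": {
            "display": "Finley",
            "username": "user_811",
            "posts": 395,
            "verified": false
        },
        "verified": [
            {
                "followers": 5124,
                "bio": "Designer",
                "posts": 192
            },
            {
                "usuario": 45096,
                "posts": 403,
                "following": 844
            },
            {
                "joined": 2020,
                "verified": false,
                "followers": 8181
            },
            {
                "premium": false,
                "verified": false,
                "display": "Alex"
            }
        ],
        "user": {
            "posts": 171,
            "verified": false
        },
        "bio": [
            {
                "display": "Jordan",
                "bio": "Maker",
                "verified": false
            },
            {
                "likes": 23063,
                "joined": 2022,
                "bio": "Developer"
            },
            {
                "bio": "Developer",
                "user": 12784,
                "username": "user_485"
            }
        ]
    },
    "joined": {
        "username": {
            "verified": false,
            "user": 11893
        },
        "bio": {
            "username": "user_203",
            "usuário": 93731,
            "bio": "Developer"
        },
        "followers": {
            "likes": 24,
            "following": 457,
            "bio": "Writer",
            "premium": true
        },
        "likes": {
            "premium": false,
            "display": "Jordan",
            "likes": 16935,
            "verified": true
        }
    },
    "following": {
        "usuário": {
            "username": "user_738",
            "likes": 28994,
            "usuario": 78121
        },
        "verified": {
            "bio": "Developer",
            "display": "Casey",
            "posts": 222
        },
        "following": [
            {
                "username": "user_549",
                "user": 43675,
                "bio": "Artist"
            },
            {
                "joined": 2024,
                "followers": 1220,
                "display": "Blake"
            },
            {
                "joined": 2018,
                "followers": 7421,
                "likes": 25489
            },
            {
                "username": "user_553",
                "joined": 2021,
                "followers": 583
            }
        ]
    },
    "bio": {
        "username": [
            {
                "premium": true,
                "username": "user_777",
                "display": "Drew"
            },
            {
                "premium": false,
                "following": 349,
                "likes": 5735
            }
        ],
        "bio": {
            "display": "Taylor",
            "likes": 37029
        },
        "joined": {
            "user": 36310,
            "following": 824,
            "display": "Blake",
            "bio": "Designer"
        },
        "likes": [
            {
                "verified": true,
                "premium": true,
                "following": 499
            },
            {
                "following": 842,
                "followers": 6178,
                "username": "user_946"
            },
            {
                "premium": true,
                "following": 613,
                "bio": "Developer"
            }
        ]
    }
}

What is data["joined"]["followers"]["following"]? 457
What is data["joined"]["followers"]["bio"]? "Writer"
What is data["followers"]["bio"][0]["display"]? "Jordan"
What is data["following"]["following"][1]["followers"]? 1220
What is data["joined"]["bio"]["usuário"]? 93731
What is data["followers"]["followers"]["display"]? "Finley"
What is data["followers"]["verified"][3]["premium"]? False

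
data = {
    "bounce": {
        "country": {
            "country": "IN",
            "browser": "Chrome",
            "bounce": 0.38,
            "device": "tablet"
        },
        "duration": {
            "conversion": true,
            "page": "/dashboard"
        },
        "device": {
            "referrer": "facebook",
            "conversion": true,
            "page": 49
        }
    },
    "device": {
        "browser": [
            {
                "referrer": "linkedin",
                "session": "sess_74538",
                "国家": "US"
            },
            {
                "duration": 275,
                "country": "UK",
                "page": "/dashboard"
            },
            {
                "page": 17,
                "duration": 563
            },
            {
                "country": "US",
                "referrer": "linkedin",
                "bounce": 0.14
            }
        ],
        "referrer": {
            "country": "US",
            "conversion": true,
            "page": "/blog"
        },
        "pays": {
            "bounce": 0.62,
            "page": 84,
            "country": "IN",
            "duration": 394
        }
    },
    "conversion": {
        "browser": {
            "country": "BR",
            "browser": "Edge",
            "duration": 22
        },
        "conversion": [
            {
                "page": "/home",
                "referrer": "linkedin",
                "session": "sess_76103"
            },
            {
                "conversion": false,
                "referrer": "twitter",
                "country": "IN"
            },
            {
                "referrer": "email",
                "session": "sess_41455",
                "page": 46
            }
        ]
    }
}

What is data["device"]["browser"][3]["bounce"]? 0.14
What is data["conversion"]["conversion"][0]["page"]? "/home"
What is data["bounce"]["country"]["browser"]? "Chrome"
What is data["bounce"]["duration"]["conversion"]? True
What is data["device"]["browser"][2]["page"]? 17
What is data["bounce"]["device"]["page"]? 49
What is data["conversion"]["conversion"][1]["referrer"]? "twitter"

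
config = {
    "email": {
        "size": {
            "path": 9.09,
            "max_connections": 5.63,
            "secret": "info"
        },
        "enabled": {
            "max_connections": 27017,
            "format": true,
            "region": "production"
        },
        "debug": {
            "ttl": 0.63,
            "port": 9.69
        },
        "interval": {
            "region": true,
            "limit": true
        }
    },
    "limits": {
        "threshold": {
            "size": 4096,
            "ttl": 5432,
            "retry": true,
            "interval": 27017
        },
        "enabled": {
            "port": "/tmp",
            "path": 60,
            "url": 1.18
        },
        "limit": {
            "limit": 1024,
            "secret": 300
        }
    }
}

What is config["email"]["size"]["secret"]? "info"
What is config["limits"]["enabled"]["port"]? "/tmp"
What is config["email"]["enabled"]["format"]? True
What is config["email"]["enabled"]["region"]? "production"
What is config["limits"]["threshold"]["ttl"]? 5432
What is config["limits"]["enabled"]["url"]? 1.18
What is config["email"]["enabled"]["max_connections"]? 27017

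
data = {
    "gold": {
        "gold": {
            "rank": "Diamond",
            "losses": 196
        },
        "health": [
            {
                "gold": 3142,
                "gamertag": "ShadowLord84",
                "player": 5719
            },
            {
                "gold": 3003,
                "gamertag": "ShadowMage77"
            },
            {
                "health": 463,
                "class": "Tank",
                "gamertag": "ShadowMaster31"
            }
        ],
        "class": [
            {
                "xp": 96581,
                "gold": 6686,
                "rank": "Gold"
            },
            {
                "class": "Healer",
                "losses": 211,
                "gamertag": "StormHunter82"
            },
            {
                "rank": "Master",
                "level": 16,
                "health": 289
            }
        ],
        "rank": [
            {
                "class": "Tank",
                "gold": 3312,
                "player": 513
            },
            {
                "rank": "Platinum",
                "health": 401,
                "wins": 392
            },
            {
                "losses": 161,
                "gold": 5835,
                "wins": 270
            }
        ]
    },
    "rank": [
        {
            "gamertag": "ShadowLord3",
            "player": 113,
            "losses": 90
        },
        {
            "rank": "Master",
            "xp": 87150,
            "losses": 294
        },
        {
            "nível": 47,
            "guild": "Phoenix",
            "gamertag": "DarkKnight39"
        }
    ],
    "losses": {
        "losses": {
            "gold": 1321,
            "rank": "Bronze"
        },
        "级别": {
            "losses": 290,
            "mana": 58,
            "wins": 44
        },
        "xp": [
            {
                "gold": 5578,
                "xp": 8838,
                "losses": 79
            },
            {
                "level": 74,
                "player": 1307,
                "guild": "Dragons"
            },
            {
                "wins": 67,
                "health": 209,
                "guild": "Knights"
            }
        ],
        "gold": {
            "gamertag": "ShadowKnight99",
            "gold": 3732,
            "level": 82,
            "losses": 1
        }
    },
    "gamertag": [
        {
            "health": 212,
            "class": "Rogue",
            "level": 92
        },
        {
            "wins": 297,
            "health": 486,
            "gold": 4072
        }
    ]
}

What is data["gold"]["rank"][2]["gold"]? 5835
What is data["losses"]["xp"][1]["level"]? 74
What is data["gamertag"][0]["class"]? "Rogue"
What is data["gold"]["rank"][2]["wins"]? 270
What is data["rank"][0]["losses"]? 90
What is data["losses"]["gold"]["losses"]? 1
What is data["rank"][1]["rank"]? "Master"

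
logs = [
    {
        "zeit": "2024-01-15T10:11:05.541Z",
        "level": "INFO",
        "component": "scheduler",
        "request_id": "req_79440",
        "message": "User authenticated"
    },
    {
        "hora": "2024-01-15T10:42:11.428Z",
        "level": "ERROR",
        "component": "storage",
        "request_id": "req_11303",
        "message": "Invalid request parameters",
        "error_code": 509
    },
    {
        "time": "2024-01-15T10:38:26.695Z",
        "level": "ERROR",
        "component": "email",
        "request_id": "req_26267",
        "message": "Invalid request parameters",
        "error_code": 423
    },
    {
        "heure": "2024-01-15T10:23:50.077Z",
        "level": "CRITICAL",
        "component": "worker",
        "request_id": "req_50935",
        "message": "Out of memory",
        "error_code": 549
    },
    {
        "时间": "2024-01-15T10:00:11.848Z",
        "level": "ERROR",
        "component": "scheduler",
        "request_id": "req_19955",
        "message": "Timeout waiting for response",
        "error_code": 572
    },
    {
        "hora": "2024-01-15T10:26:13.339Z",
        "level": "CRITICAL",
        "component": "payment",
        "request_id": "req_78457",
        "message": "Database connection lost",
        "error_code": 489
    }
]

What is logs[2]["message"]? "Invalid request parameters"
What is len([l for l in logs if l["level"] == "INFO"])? 1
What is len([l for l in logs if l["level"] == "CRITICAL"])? 2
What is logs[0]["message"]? "User authenticated"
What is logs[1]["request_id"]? "req_11303"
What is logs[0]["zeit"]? "2024-01-15T10:11:05.541Z"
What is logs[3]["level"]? "CRITICAL"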